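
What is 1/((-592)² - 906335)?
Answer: -1/555871 ≈ -1.7990e-6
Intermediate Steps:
1/((-592)² - 906335) = 1/(350464 - 906335) = 1/(-555871) = -1/555871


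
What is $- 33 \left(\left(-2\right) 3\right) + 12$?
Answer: $210$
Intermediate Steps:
$- 33 \left(\left(-2\right) 3\right) + 12 = \left(-33\right) \left(-6\right) + 12 = 198 + 12 = 210$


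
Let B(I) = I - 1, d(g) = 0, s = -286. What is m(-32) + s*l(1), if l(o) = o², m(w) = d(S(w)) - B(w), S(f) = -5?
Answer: -253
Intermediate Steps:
B(I) = -1 + I
m(w) = 1 - w (m(w) = 0 - (-1 + w) = 0 + (1 - w) = 1 - w)
m(-32) + s*l(1) = (1 - 1*(-32)) - 286*1² = (1 + 32) - 286*1 = 33 - 286 = -253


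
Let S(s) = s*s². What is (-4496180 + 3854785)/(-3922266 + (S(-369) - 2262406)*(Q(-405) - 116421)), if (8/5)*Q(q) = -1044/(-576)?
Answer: -82098560/782427659085497 ≈ -1.0493e-7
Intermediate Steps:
S(s) = s³
Q(q) = 145/128 (Q(q) = 5*(-1044/(-576))/8 = 5*(-1044*(-1/576))/8 = (5/8)*(29/16) = 145/128)
(-4496180 + 3854785)/(-3922266 + (S(-369) - 2262406)*(Q(-405) - 116421)) = (-4496180 + 3854785)/(-3922266 + ((-369)³ - 2262406)*(145/128 - 116421)) = -641395/(-3922266 + (-50243409 - 2262406)*(-14901743/128)) = -641395/(-3922266 - 52505815*(-14901743/128)) = -641395/(-3922266 + 782428161135545/128) = -641395/782427659085497/128 = -641395*128/782427659085497 = -82098560/782427659085497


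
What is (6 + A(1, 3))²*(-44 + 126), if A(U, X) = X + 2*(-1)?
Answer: 4018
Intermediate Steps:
A(U, X) = -2 + X (A(U, X) = X - 2 = -2 + X)
(6 + A(1, 3))²*(-44 + 126) = (6 + (-2 + 3))²*(-44 + 126) = (6 + 1)²*82 = 7²*82 = 49*82 = 4018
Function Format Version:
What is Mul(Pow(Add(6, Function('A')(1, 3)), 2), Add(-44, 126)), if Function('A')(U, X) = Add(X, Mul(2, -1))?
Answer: 4018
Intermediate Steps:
Function('A')(U, X) = Add(-2, X) (Function('A')(U, X) = Add(X, -2) = Add(-2, X))
Mul(Pow(Add(6, Function('A')(1, 3)), 2), Add(-44, 126)) = Mul(Pow(Add(6, Add(-2, 3)), 2), Add(-44, 126)) = Mul(Pow(Add(6, 1), 2), 82) = Mul(Pow(7, 2), 82) = Mul(49, 82) = 4018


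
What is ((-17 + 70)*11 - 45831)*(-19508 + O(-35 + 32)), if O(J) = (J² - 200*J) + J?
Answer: 855277696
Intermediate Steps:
O(J) = J² - 199*J
((-17 + 70)*11 - 45831)*(-19508 + O(-35 + 32)) = ((-17 + 70)*11 - 45831)*(-19508 + (-35 + 32)*(-199 + (-35 + 32))) = (53*11 - 45831)*(-19508 - 3*(-199 - 3)) = (583 - 45831)*(-19508 - 3*(-202)) = -45248*(-19508 + 606) = -45248*(-18902) = 855277696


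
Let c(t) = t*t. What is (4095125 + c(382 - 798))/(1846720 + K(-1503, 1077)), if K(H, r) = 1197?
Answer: 4268181/1847917 ≈ 2.3097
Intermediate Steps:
c(t) = t²
(4095125 + c(382 - 798))/(1846720 + K(-1503, 1077)) = (4095125 + (382 - 798)²)/(1846720 + 1197) = (4095125 + (-416)²)/1847917 = (4095125 + 173056)*(1/1847917) = 4268181*(1/1847917) = 4268181/1847917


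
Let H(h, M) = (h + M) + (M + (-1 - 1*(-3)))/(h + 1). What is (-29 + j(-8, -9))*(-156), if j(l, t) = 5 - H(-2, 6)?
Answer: 3120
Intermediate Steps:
H(h, M) = M + h + (2 + M)/(1 + h) (H(h, M) = (M + h) + (M + (-1 + 3))/(1 + h) = (M + h) + (M + 2)/(1 + h) = (M + h) + (2 + M)/(1 + h) = M + h + (2 + M)/(1 + h))
j(l, t) = 9 (j(l, t) = 5 - (2 - 2 + (-2)² + 2*6 + 6*(-2))/(1 - 2) = 5 - (2 - 2 + 4 + 12 - 12)/(-1) = 5 - (-1)*4 = 5 - 1*(-4) = 5 + 4 = 9)
(-29 + j(-8, -9))*(-156) = (-29 + 9)*(-156) = -20*(-156) = 3120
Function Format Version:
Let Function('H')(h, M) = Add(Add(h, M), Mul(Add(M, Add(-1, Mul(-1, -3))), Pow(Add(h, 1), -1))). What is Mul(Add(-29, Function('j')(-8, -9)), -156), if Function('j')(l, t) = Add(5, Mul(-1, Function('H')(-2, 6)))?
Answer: 3120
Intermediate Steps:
Function('H')(h, M) = Add(M, h, Mul(Pow(Add(1, h), -1), Add(2, M))) (Function('H')(h, M) = Add(Add(M, h), Mul(Add(M, Add(-1, 3)), Pow(Add(1, h), -1))) = Add(Add(M, h), Mul(Add(M, 2), Pow(Add(1, h), -1))) = Add(Add(M, h), Mul(Add(2, M), Pow(Add(1, h), -1))) = Add(Add(M, h), Mul(Pow(Add(1, h), -1), Add(2, M))) = Add(M, h, Mul(Pow(Add(1, h), -1), Add(2, M))))
Function('j')(l, t) = 9 (Function('j')(l, t) = Add(5, Mul(-1, Mul(Pow(Add(1, -2), -1), Add(2, -2, Pow(-2, 2), Mul(2, 6), Mul(6, -2))))) = Add(5, Mul(-1, Mul(Pow(-1, -1), Add(2, -2, 4, 12, -12)))) = Add(5, Mul(-1, Mul(-1, 4))) = Add(5, Mul(-1, -4)) = Add(5, 4) = 9)
Mul(Add(-29, Function('j')(-8, -9)), -156) = Mul(Add(-29, 9), -156) = Mul(-20, -156) = 3120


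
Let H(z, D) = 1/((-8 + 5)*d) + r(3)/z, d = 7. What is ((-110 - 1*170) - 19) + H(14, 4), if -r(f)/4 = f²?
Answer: -6334/21 ≈ -301.62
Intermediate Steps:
r(f) = -4*f²
H(z, D) = -1/21 - 36/z (H(z, D) = 1/((-8 + 5)*7) + (-4*3²)/z = (⅐)/(-3) + (-4*9)/z = -⅓*⅐ - 36/z = -1/21 - 36/z)
((-110 - 1*170) - 19) + H(14, 4) = ((-110 - 1*170) - 19) + (1/21)*(-756 - 1*14)/14 = ((-110 - 170) - 19) + (1/21)*(1/14)*(-756 - 14) = (-280 - 19) + (1/21)*(1/14)*(-770) = -299 - 55/21 = -6334/21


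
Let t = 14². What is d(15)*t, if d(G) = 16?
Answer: 3136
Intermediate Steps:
t = 196
d(15)*t = 16*196 = 3136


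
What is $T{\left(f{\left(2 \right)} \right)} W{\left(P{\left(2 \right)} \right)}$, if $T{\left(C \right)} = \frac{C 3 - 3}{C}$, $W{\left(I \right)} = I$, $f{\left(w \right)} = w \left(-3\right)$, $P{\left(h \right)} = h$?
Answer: $7$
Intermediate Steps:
$f{\left(w \right)} = - 3 w$
$T{\left(C \right)} = \frac{-3 + 3 C}{C}$ ($T{\left(C \right)} = \frac{3 C - 3}{C} = \frac{-3 + 3 C}{C}$)
$T{\left(f{\left(2 \right)} \right)} W{\left(P{\left(2 \right)} \right)} = \left(3 - \frac{3}{\left(-3\right) 2}\right) 2 = \left(3 - \frac{3}{-6}\right) 2 = \left(3 - - \frac{1}{2}\right) 2 = \left(3 + \frac{1}{2}\right) 2 = \frac{7}{2} \cdot 2 = 7$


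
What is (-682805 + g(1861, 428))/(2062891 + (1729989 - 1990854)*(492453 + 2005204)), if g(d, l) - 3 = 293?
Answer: 682509/651549230414 ≈ 1.0475e-6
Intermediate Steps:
g(d, l) = 296 (g(d, l) = 3 + 293 = 296)
(-682805 + g(1861, 428))/(2062891 + (1729989 - 1990854)*(492453 + 2005204)) = (-682805 + 296)/(2062891 + (1729989 - 1990854)*(492453 + 2005204)) = -682509/(2062891 - 260865*2497657) = -682509/(2062891 - 651551293305) = -682509/(-651549230414) = -682509*(-1/651549230414) = 682509/651549230414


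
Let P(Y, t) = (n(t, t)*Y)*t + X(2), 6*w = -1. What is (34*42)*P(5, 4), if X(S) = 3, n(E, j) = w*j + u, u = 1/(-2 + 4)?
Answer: -476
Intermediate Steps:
u = ½ (u = 1/2 = ½ ≈ 0.50000)
w = -⅙ (w = (⅙)*(-1) = -⅙ ≈ -0.16667)
n(E, j) = ½ - j/6 (n(E, j) = -j/6 + ½ = ½ - j/6)
P(Y, t) = 3 + Y*t*(½ - t/6) (P(Y, t) = ((½ - t/6)*Y)*t + 3 = (Y*(½ - t/6))*t + 3 = Y*t*(½ - t/6) + 3 = 3 + Y*t*(½ - t/6))
(34*42)*P(5, 4) = (34*42)*(3 + (⅙)*5*4*(3 - 1*4)) = 1428*(3 + (⅙)*5*4*(3 - 4)) = 1428*(3 + (⅙)*5*4*(-1)) = 1428*(3 - 10/3) = 1428*(-⅓) = -476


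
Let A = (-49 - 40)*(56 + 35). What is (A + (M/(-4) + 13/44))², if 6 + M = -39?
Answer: 7914237444/121 ≈ 6.5407e+7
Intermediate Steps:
M = -45 (M = -6 - 39 = -45)
A = -8099 (A = -89*91 = -8099)
(A + (M/(-4) + 13/44))² = (-8099 + (-45/(-4) + 13/44))² = (-8099 + (-45*(-¼) + 13*(1/44)))² = (-8099 + (45/4 + 13/44))² = (-8099 + 127/11)² = (-88962/11)² = 7914237444/121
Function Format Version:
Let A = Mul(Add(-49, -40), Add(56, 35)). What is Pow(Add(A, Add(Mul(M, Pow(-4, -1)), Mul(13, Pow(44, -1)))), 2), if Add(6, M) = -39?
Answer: Rational(7914237444, 121) ≈ 6.5407e+7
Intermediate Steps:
M = -45 (M = Add(-6, -39) = -45)
A = -8099 (A = Mul(-89, 91) = -8099)
Pow(Add(A, Add(Mul(M, Pow(-4, -1)), Mul(13, Pow(44, -1)))), 2) = Pow(Add(-8099, Add(Mul(-45, Pow(-4, -1)), Mul(13, Pow(44, -1)))), 2) = Pow(Add(-8099, Add(Mul(-45, Rational(-1, 4)), Mul(13, Rational(1, 44)))), 2) = Pow(Add(-8099, Add(Rational(45, 4), Rational(13, 44))), 2) = Pow(Add(-8099, Rational(127, 11)), 2) = Pow(Rational(-88962, 11), 2) = Rational(7914237444, 121)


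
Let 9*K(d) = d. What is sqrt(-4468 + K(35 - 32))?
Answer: I*sqrt(40209)/3 ≈ 66.841*I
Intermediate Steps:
K(d) = d/9
sqrt(-4468 + K(35 - 32)) = sqrt(-4468 + (35 - 32)/9) = sqrt(-4468 + (1/9)*3) = sqrt(-4468 + 1/3) = sqrt(-13403/3) = I*sqrt(40209)/3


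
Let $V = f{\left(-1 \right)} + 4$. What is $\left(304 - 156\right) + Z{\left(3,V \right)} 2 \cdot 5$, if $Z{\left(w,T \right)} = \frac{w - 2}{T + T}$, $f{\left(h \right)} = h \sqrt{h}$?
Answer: $\frac{2536}{17} + \frac{5 i}{17} \approx 149.18 + 0.29412 i$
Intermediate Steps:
$f{\left(h \right)} = h^{\frac{3}{2}}$
$V = 4 - i$ ($V = \left(-1\right)^{\frac{3}{2}} + 4 = - i + 4 = 4 - i \approx 4.0 - 1.0 i$)
$Z{\left(w,T \right)} = \frac{-2 + w}{2 T}$
$\left(304 - 156\right) + Z{\left(3,V \right)} 2 \cdot 5 = \left(304 - 156\right) + \frac{-2 + 3}{2 \left(4 - i\right)} 2 \cdot 5 = 148 + \frac{1}{2} \frac{4 + i}{17} \cdot 1 \cdot 10 = 148 + \frac{4 + i}{34} \cdot 10 = 148 + \frac{5 \left(4 + i\right)}{17}$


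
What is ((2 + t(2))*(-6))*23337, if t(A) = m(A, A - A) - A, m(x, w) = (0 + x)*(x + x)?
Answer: -1120176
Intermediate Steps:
m(x, w) = 2*x**2 (m(x, w) = x*(2*x) = 2*x**2)
t(A) = -A + 2*A**2 (t(A) = 2*A**2 - A = -A + 2*A**2)
((2 + t(2))*(-6))*23337 = ((2 + 2*(-1 + 2*2))*(-6))*23337 = ((2 + 2*(-1 + 4))*(-6))*23337 = ((2 + 2*3)*(-6))*23337 = ((2 + 6)*(-6))*23337 = (8*(-6))*23337 = -48*23337 = -1120176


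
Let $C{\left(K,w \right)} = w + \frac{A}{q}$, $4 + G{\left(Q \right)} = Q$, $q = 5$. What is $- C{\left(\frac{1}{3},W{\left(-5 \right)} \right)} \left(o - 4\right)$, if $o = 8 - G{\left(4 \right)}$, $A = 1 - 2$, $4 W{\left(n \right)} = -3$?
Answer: $\frac{19}{5} \approx 3.8$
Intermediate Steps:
$G{\left(Q \right)} = -4 + Q$
$W{\left(n \right)} = - \frac{3}{4}$ ($W{\left(n \right)} = \frac{1}{4} \left(-3\right) = - \frac{3}{4}$)
$A = -1$
$C{\left(K,w \right)} = - \frac{1}{5} + w$ ($C{\left(K,w \right)} = w - \frac{1}{5} = - \frac{1}{5} + w$)
$o = 8$ ($o = 8 - \left(-4 + 4\right) = 8 - 0 = 8 + 0 = 8$)
$- C{\left(\frac{1}{3},W{\left(-5 \right)} \right)} \left(o - 4\right) = - \left(- \frac{1}{5} - \frac{3}{4}\right) \left(8 - 4\right) = - \frac{\left(-19\right) 4}{20} = \left(-1\right) \left(- \frac{19}{5}\right) = \frac{19}{5}$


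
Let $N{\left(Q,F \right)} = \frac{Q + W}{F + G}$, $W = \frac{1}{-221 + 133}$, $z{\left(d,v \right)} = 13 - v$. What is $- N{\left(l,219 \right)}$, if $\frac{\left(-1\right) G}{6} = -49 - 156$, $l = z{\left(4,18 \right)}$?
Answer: $\frac{7}{2024} \approx 0.0034585$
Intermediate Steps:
$l = -5$ ($l = 13 - 18 = -5$)
$W = - \frac{1}{88}$ ($W = \frac{1}{-88} = - \frac{1}{88} \approx -0.011364$)
$G = 1230$ ($G = - 6 \left(-49 - 156\right) = \left(-6\right) \left(-205\right) = 1230$)
$N{\left(Q,F \right)} = \frac{- \frac{1}{88} + Q}{1230 + F}$ ($N{\left(Q,F \right)} = \frac{Q - \frac{1}{88}}{F + 1230} = \frac{- \frac{1}{88} + Q}{1230 + F}$)
$- N{\left(l,219 \right)} = - \frac{- \frac{1}{88} - 5}{1230 + 219} = - \frac{-441}{1449 \cdot 88} = \left(-1\right) \left(- \frac{7}{2024}\right) = \frac{7}{2024}$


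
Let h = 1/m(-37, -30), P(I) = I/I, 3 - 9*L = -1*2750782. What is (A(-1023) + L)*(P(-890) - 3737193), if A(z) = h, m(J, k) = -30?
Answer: -51401052872812/45 ≈ -1.1422e+12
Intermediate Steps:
L = 2750785/9 (L = ⅓ - (-1)*2750782/9 = ⅓ - ⅑*(-2750782) = ⅓ + 2750782/9 = 2750785/9 ≈ 3.0564e+5)
P(I) = 1
h = -1/30 (h = 1/(-30) = -1/30 ≈ -0.033333)
A(z) = -1/30
(A(-1023) + L)*(P(-890) - 3737193) = (-1/30 + 2750785/9)*(1 - 3737193) = (27507847/90)*(-3737192) = -51401052872812/45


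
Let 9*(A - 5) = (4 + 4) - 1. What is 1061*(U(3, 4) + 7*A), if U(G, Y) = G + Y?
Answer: 453047/9 ≈ 50339.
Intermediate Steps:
A = 52/9 (A = 5 + ((4 + 4) - 1)/9 = 5 + (8 - 1)/9 = 5 + (⅑)*7 = 5 + 7/9 = 52/9 ≈ 5.7778)
1061*(U(3, 4) + 7*A) = 1061*((3 + 4) + 7*(52/9)) = 1061*(7 + 364/9) = 1061*(427/9) = 453047/9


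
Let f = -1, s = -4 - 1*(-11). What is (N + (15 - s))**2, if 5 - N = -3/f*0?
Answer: 169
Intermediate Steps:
s = 7 (s = -4 + 11 = 7)
N = 5 (N = 5 - (-3/(-1))*0 = 5 - (-3*(-1))*0 = 5 - (-1*(-3))*0 = 5 - 3*0 = 5 - 1*0 = 5 + 0 = 5)
(N + (15 - s))**2 = (5 + (15 - 1*7))**2 = (5 + (15 - 7))**2 = (5 + 8)**2 = 13**2 = 169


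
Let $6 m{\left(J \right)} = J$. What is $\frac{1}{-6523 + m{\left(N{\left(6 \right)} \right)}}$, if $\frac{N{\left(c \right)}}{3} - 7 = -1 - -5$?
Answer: $- \frac{2}{13035} \approx -0.00015343$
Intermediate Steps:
$N{\left(c \right)} = 33$ ($N{\left(c \right)} = 21 + 3 \left(-1 - -5\right) = 21 + 3 \left(-1 + 5\right) = 21 + 3 \cdot 4 = 21 + 12 = 33$)
$m{\left(J \right)} = \frac{J}{6}$
$\frac{1}{-6523 + m{\left(N{\left(6 \right)} \right)}} = \frac{1}{-6523 + \frac{1}{6} \cdot 33} = \frac{1}{-6523 + \frac{11}{2}} = \frac{1}{- \frac{13035}{2}} = - \frac{2}{13035}$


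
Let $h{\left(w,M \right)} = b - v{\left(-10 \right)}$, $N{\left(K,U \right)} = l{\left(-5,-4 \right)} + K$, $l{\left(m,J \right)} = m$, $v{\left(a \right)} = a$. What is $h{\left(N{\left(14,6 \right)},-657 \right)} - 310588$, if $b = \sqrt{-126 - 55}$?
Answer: $-310578 + i \sqrt{181} \approx -3.1058 \cdot 10^{5} + 13.454 i$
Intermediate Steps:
$b = i \sqrt{181}$ ($b = \sqrt{-181} = i \sqrt{181} \approx 13.454 i$)
$N{\left(K,U \right)} = -5 + K$
$h{\left(w,M \right)} = 10 + i \sqrt{181}$ ($h{\left(w,M \right)} = i \sqrt{181} - -10 = i \sqrt{181} + 10 = 10 + i \sqrt{181}$)
$h{\left(N{\left(14,6 \right)},-657 \right)} - 310588 = \left(10 + i \sqrt{181}\right) - 310588 = -310578 + i \sqrt{181}$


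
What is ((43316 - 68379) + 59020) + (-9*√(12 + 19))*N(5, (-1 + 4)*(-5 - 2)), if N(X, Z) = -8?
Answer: 33957 + 72*√31 ≈ 34358.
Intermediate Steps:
((43316 - 68379) + 59020) + (-9*√(12 + 19))*N(5, (-1 + 4)*(-5 - 2)) = ((43316 - 68379) + 59020) - 9*√(12 + 19)*(-8) = (-25063 + 59020) - 9*√31*(-8) = 33957 + 72*√31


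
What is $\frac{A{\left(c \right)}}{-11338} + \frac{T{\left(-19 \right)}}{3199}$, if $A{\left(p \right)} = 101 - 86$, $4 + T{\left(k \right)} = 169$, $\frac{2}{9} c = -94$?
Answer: $\frac{1822785}{36270262} \approx 0.050256$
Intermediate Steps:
$c = -423$ ($c = \frac{9}{2} \left(-94\right) = -423$)
$T{\left(k \right)} = 165$ ($T{\left(k \right)} = -4 + 169 = 165$)
$A{\left(p \right)} = 15$ ($A{\left(p \right)} = 101 - 86 = 15$)
$\frac{A{\left(c \right)}}{-11338} + \frac{T{\left(-19 \right)}}{3199} = \frac{15}{-11338} + \frac{165}{3199} = 15 \left(- \frac{1}{11338}\right) + 165 \cdot \frac{1}{3199} = - \frac{15}{11338} + \frac{165}{3199} = \frac{1822785}{36270262}$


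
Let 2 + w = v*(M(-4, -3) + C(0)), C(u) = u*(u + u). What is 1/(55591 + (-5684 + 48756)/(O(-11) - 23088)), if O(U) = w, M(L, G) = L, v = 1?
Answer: 11547/641887741 ≈ 1.7989e-5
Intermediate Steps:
C(u) = 2*u² (C(u) = u*(2*u) = 2*u²)
w = -6 (w = -2 + 1*(-4 + 2*0²) = -2 + 1*(-4 + 2*0) = -2 + 1*(-4 + 0) = -2 + 1*(-4) = -2 - 4 = -6)
O(U) = -6
1/(55591 + (-5684 + 48756)/(O(-11) - 23088)) = 1/(55591 + (-5684 + 48756)/(-6 - 23088)) = 1/(55591 + 43072/(-23094)) = 1/(55591 + 43072*(-1/23094)) = 1/(55591 - 21536/11547) = 1/(641887741/11547) = 11547/641887741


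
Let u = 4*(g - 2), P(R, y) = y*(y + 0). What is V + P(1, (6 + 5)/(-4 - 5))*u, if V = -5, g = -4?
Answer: -1103/27 ≈ -40.852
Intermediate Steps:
P(R, y) = y² (P(R, y) = y*y = y²)
u = -24 (u = 4*(-4 - 2) = 4*(-6) = -24)
V + P(1, (6 + 5)/(-4 - 5))*u = -5 + ((6 + 5)/(-4 - 5))²*(-24) = -5 + (11/(-9))²*(-24) = -5 + (11*(-⅑))²*(-24) = -5 + (-11/9)²*(-24) = -5 + (121/81)*(-24) = -5 - 968/27 = -1103/27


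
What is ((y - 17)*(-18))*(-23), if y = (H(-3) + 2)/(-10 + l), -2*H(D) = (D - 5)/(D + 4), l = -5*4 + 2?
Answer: -49887/7 ≈ -7126.7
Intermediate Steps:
l = -18 (l = -20 + 2 = -18)
H(D) = -(-5 + D)/(2*(4 + D)) (H(D) = -(D - 5)/(2*(D + 4)) = -(-5 + D)/(2*(4 + D)))
y = -3/14 (y = ((5 - 1*(-3))/(2*(4 - 3)) + 2)/(-10 - 18) = ((1/2)*(5 + 3)/1 + 2)/(-28) = ((1/2)*1*8 + 2)*(-1/28) = (4 + 2)*(-1/28) = 6*(-1/28) = -3/14 ≈ -0.21429)
((y - 17)*(-18))*(-23) = ((-3/14 - 17)*(-18))*(-23) = -241/14*(-18)*(-23) = (2169/7)*(-23) = -49887/7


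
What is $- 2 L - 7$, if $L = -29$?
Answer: $51$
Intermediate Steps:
$- 2 L - 7 = \left(-2\right) \left(-29\right) - 7 = 58 - 7 = 51$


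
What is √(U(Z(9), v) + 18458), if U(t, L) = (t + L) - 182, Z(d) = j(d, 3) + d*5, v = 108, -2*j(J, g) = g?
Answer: 9*√910/2 ≈ 135.75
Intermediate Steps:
j(J, g) = -g/2
Z(d) = -3/2 + 5*d (Z(d) = -½*3 + d*5 = -3/2 + 5*d)
U(t, L) = -182 + L + t (U(t, L) = (L + t) - 182 = -182 + L + t)
√(U(Z(9), v) + 18458) = √((-182 + 108 + (-3/2 + 5*9)) + 18458) = √((-182 + 108 + (-3/2 + 45)) + 18458) = √((-182 + 108 + 87/2) + 18458) = √(-61/2 + 18458) = √(36855/2) = 9*√910/2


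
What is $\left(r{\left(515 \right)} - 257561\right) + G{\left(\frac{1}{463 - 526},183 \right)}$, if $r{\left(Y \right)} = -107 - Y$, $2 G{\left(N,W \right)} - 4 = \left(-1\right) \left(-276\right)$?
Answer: $-258043$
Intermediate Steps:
$G{\left(N,W \right)} = 140$ ($G{\left(N,W \right)} = 2 + \frac{\left(-1\right) \left(-276\right)}{2} = 2 + \frac{1}{2} \cdot 276 = 2 + 138 = 140$)
$\left(r{\left(515 \right)} - 257561\right) + G{\left(\frac{1}{463 - 526},183 \right)} = \left(\left(-107 - 515\right) - 257561\right) + 140 = \left(-622 - 257561\right) + 140 = -258183 + 140 = -258043$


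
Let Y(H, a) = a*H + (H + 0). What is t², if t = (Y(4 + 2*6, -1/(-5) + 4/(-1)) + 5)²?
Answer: 1568239201/625 ≈ 2.5092e+6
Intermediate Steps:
Y(H, a) = H + H*a (Y(H, a) = H*a + H = H + H*a)
t = 39601/25 (t = ((4 + 2*6)*(1 + (-1/(-5) + 4/(-1))) + 5)² = ((4 + 12)*(1 + (-1*(-⅕) + 4*(-1))) + 5)² = (16*(1 + (⅕ - 4)) + 5)² = (16*(1 - 19/5) + 5)² = (16*(-14/5) + 5)² = (-224/5 + 5)² = (-199/5)² = 39601/25 ≈ 1584.0)
t² = (39601/25)² = 1568239201/625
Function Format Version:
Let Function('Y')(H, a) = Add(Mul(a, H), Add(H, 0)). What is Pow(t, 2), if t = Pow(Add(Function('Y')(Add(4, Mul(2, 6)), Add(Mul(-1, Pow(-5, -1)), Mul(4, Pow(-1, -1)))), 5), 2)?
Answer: Rational(1568239201, 625) ≈ 2.5092e+6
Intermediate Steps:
Function('Y')(H, a) = Add(H, Mul(H, a)) (Function('Y')(H, a) = Add(Mul(H, a), H) = Add(H, Mul(H, a)))
t = Rational(39601, 25) (t = Pow(Add(Mul(Add(4, Mul(2, 6)), Add(1, Add(Mul(-1, Pow(-5, -1)), Mul(4, Pow(-1, -1))))), 5), 2) = Pow(Add(Mul(Add(4, 12), Add(1, Add(Mul(-1, Rational(-1, 5)), Mul(4, -1)))), 5), 2) = Pow(Add(Mul(16, Add(1, Add(Rational(1, 5), -4))), 5), 2) = Pow(Add(Mul(16, Add(1, Rational(-19, 5))), 5), 2) = Pow(Add(Mul(16, Rational(-14, 5)), 5), 2) = Pow(Add(Rational(-224, 5), 5), 2) = Pow(Rational(-199, 5), 2) = Rational(39601, 25) ≈ 1584.0)
Pow(t, 2) = Pow(Rational(39601, 25), 2) = Rational(1568239201, 625)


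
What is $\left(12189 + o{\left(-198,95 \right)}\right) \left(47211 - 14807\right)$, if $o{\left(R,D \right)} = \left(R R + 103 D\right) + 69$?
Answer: $1984647788$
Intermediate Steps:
$o{\left(R,D \right)} = 69 + R^{2} + 103 D$ ($o{\left(R,D \right)} = \left(R^{2} + 103 D\right) + 69 = 69 + R^{2} + 103 D$)
$\left(12189 + o{\left(-198,95 \right)}\right) \left(47211 - 14807\right) = \left(12189 + \left(69 + \left(-198\right)^{2} + 103 \cdot 95\right)\right) \left(47211 - 14807\right) = \left(12189 + \left(69 + 39204 + 9785\right)\right) 32404 = \left(12189 + 49058\right) 32404 = 61247 \cdot 32404 = 1984647788$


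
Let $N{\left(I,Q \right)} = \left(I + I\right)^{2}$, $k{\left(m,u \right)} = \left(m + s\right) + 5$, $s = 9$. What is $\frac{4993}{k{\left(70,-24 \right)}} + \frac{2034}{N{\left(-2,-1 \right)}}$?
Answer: $\frac{31343}{168} \approx 186.57$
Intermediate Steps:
$k{\left(m,u \right)} = 14 + m$ ($k{\left(m,u \right)} = \left(m + 9\right) + 5 = \left(9 + m\right) + 5 = 14 + m$)
$N{\left(I,Q \right)} = 4 I^{2}$ ($N{\left(I,Q \right)} = \left(2 I\right)^{2} = 4 I^{2}$)
$\frac{4993}{k{\left(70,-24 \right)}} + \frac{2034}{N{\left(-2,-1 \right)}} = \frac{4993}{14 + 70} + \frac{2034}{4 \left(-2\right)^{2}} = \frac{4993}{84} + \frac{2034}{4 \cdot 4} = 4993 \cdot \frac{1}{84} + \frac{2034}{16} = \frac{4993}{84} + 2034 \cdot \frac{1}{16} = \frac{4993}{84} + \frac{1017}{8} = \frac{31343}{168}$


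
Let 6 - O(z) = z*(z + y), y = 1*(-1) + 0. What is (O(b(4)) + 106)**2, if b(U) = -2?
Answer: 11236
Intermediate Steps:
y = -1 (y = -1 + 0 = -1)
O(z) = 6 - z*(-1 + z) (O(z) = 6 - z*(z - 1) = 6 - z*(-1 + z))
(O(b(4)) + 106)**2 = ((6 - 2 - 1*(-2)**2) + 106)**2 = ((6 - 2 - 1*4) + 106)**2 = ((6 - 2 - 4) + 106)**2 = (0 + 106)**2 = 106**2 = 11236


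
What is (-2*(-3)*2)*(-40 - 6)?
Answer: -552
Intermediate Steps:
(-2*(-3)*2)*(-40 - 6) = (6*2)*(-46) = 12*(-46) = -552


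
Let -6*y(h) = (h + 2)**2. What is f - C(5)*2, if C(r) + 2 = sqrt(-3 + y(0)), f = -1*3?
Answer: 1 - 2*I*sqrt(33)/3 ≈ 1.0 - 3.8297*I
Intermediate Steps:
y(h) = -(2 + h)**2/6 (y(h) = -(h + 2)**2/6 = -(2 + h)**2/6)
f = -3
C(r) = -2 + I*sqrt(33)/3 (C(r) = -2 + sqrt(-3 - (2 + 0)**2/6) = -2 + sqrt(-3 - 1/6*2**2) = -2 + sqrt(-3 - 1/6*4) = -2 + sqrt(-3 - 2/3) = -2 + sqrt(-11/3) = -2 + I*sqrt(33)/3)
f - C(5)*2 = -3 - (-2 + I*sqrt(33)/3)*2 = -3 + (2 - I*sqrt(33)/3)*2 = -3 + (4 - 2*I*sqrt(33)/3) = 1 - 2*I*sqrt(33)/3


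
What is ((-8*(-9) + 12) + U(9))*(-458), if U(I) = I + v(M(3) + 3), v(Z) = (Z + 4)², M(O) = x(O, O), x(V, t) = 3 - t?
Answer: -65036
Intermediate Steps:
M(O) = 3 - O
v(Z) = (4 + Z)²
U(I) = 49 + I (U(I) = I + (4 + ((3 - 1*3) + 3))² = I + (4 + ((3 - 3) + 3))² = I + (4 + (0 + 3))² = I + (4 + 3)² = I + 7² = I + 49 = 49 + I)
((-8*(-9) + 12) + U(9))*(-458) = ((-8*(-9) + 12) + (49 + 9))*(-458) = ((72 + 12) + 58)*(-458) = (84 + 58)*(-458) = 142*(-458) = -65036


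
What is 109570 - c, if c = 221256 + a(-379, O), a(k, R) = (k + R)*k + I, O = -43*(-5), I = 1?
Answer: -173843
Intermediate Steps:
O = 215
a(k, R) = 1 + k*(R + k) (a(k, R) = (k + R)*k + 1 = (R + k)*k + 1 = k*(R + k) + 1 = 1 + k*(R + k))
c = 283413 (c = 221256 + (1 + (-379)² + 215*(-379)) = 221256 + (1 + 143641 - 81485) = 221256 + 62157 = 283413)
109570 - c = 109570 - 1*283413 = 109570 - 283413 = -173843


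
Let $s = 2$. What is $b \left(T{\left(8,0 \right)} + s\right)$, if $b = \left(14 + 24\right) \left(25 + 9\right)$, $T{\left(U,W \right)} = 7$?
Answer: $11628$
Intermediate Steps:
$b = 1292$ ($b = 38 \cdot 34 = 1292$)
$b \left(T{\left(8,0 \right)} + s\right) = 1292 \left(7 + 2\right) = 1292 \cdot 9 = 11628$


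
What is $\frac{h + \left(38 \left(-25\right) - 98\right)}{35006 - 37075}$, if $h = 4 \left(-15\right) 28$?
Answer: $\frac{2728}{2069} \approx 1.3185$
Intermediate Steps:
$h = -1680$ ($h = \left(-60\right) 28 = -1680$)
$\frac{h + \left(38 \left(-25\right) - 98\right)}{35006 - 37075} = \frac{-1680 + \left(38 \left(-25\right) - 98\right)}{35006 - 37075} = \frac{-1680 - 1048}{-2069} = \left(-1680 - 1048\right) \left(- \frac{1}{2069}\right) = \left(-2728\right) \left(- \frac{1}{2069}\right) = \frac{2728}{2069}$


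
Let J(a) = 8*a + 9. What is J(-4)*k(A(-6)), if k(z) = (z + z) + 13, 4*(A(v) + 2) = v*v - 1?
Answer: -1219/2 ≈ -609.50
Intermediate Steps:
A(v) = -9/4 + v²/4 (A(v) = -2 + (v*v - 1)/4 = -2 + (v² - 1)/4 = -2 + (-1 + v²)/4 = -2 + (-¼ + v²/4) = -9/4 + v²/4)
k(z) = 13 + 2*z (k(z) = 2*z + 13 = 13 + 2*z)
J(a) = 9 + 8*a
J(-4)*k(A(-6)) = (9 + 8*(-4))*(13 + 2*(-9/4 + (¼)*(-6)²)) = (9 - 32)*(13 + 2*(-9/4 + (¼)*36)) = -23*(13 + 2*(-9/4 + 9)) = -23*(13 + 2*(27/4)) = -23*(13 + 27/2) = -23*53/2 = -1219/2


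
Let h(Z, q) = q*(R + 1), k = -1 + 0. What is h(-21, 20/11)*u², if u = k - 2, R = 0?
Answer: 180/11 ≈ 16.364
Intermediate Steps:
k = -1
h(Z, q) = q (h(Z, q) = q*(0 + 1) = q*1 = q)
u = -3 (u = -1 - 2 = -3)
h(-21, 20/11)*u² = (20/11)*(-3)² = (20*(1/11))*9 = (20/11)*9 = 180/11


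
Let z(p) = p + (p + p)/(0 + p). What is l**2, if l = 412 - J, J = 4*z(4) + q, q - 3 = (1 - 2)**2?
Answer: 147456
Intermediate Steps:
q = 4 (q = 3 + (1 - 2)**2 = 3 + (-1)**2 = 3 + 1 = 4)
z(p) = 2 + p (z(p) = p + (2*p)/p = p + 2 = 2 + p)
J = 28 (J = 4*(2 + 4) + 4 = 4*6 + 4 = 24 + 4 = 28)
l = 384 (l = 412 - 1*28 = 412 - 28 = 384)
l**2 = 384**2 = 147456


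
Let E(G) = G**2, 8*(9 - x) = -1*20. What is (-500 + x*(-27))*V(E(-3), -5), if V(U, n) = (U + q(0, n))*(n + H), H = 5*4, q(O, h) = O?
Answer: -218835/2 ≈ -1.0942e+5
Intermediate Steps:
x = 23/2 (x = 9 - (-1)*20/8 = 9 - 1/8*(-20) = 9 + 5/2 = 23/2 ≈ 11.500)
H = 20
V(U, n) = U*(20 + n) (V(U, n) = (U + 0)*(n + 20) = U*(20 + n))
(-500 + x*(-27))*V(E(-3), -5) = (-500 + (23/2)*(-27))*((-3)**2*(20 - 5)) = (-500 - 621/2)*(9*15) = -1621/2*135 = -218835/2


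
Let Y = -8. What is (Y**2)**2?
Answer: 4096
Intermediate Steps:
(Y**2)**2 = ((-8)**2)**2 = 64**2 = 4096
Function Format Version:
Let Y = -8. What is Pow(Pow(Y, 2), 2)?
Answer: 4096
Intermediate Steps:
Pow(Pow(Y, 2), 2) = Pow(Pow(-8, 2), 2) = Pow(64, 2) = 4096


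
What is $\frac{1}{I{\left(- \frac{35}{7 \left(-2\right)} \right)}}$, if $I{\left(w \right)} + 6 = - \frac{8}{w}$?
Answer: $- \frac{5}{46} \approx -0.1087$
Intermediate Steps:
$I{\left(w \right)} = -6 - \frac{8}{w}$
$\frac{1}{I{\left(- \frac{35}{7 \left(-2\right)} \right)}} = \frac{1}{-6 - \frac{8}{\left(-35\right) \frac{1}{7 \left(-2\right)}}} = \frac{1}{-6 - \frac{8}{\left(-35\right) \frac{1}{-14}}} = \frac{1}{-6 - \frac{8}{\left(-35\right) \left(- \frac{1}{14}\right)}} = \frac{1}{-6 - \frac{8}{\frac{5}{2}}} = \frac{1}{-6 - \frac{16}{5}} = \frac{1}{- \frac{46}{5}} = - \frac{5}{46}$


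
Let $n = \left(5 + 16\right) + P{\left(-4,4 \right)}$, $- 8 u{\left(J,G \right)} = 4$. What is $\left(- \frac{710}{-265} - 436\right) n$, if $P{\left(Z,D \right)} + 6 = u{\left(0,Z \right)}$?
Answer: $- \frac{333007}{53} \approx -6283.1$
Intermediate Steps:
$u{\left(J,G \right)} = - \frac{1}{2}$ ($u{\left(J,G \right)} = \left(- \frac{1}{8}\right) 4 = - \frac{1}{2}$)
$P{\left(Z,D \right)} = - \frac{13}{2}$ ($P{\left(Z,D \right)} = -6 - \frac{1}{2} = - \frac{13}{2}$)
$n = \frac{29}{2}$ ($n = \left(5 + 16\right) - \frac{13}{2} = 21 - \frac{13}{2} = \frac{29}{2} \approx 14.5$)
$\left(- \frac{710}{-265} - 436\right) n = \left(- \frac{710}{-265} - 436\right) \frac{29}{2} = \left(\left(-710\right) \left(- \frac{1}{265}\right) - 436\right) \frac{29}{2} = \left(\frac{142}{53} - 436\right) \frac{29}{2} = \left(- \frac{22966}{53}\right) \frac{29}{2} = - \frac{333007}{53}$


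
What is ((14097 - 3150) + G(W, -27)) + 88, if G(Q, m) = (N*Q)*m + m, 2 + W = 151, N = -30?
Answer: 131698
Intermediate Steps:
W = 149 (W = -2 + 151 = 149)
G(Q, m) = m - 30*Q*m (G(Q, m) = (-30*Q)*m + m = -30*Q*m + m = m - 30*Q*m)
((14097 - 3150) + G(W, -27)) + 88 = ((14097 - 3150) - 27*(1 - 30*149)) + 88 = (10947 - 27*(1 - 4470)) + 88 = (10947 - 27*(-4469)) + 88 = (10947 + 120663) + 88 = 131610 + 88 = 131698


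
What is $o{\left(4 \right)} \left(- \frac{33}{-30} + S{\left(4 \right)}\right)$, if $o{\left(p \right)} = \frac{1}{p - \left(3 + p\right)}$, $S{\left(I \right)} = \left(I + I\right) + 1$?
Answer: $- \frac{101}{30} \approx -3.3667$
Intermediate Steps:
$S{\left(I \right)} = 1 + 2 I$ ($S{\left(I \right)} = 2 I + 1 = 1 + 2 I$)
$o{\left(p \right)} = - \frac{1}{3}$ ($o{\left(p \right)} = \frac{1}{-3} = - \frac{1}{3}$)
$o{\left(4 \right)} \left(- \frac{33}{-30} + S{\left(4 \right)}\right) = - \frac{- \frac{33}{-30} + \left(1 + 2 \cdot 4\right)}{3} = - \frac{\left(-33\right) \left(- \frac{1}{30}\right) + \left(1 + 8\right)}{3} = - \frac{\frac{11}{10} + 9}{3} = \left(- \frac{1}{3}\right) \frac{101}{10} = - \frac{101}{30}$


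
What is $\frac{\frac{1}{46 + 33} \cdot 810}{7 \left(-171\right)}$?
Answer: $- \frac{90}{10507} \approx -0.0085657$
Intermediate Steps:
$\frac{\frac{1}{46 + 33} \cdot 810}{7 \left(-171\right)} = \frac{\frac{1}{79} \cdot 810}{-1197} = \frac{1}{79} \cdot 810 \left(- \frac{1}{1197}\right) = \frac{810}{79} \left(- \frac{1}{1197}\right) = - \frac{90}{10507}$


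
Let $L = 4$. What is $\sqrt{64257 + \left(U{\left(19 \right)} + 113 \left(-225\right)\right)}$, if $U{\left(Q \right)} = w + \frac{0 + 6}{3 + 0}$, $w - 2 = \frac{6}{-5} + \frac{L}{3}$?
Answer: $\frac{\sqrt{8738130}}{15} \approx 197.07$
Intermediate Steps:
$w = \frac{32}{15}$ ($w = 2 + \left(\frac{6}{-5} + \frac{4}{3}\right) = 2 + \left(6 \left(- \frac{1}{5}\right) + 4 \cdot \frac{1}{3}\right) = 2 + \left(- \frac{6}{5} + \frac{4}{3}\right) = 2 + \frac{2}{15} = \frac{32}{15} \approx 2.1333$)
$U{\left(Q \right)} = \frac{62}{15}$ ($U{\left(Q \right)} = \frac{32}{15} + \frac{0 + 6}{3 + 0} = \frac{32}{15} + \frac{6}{3} = \frac{32}{15} + 6 \cdot \frac{1}{3} = \frac{32}{15} + 2 = \frac{62}{15}$)
$\sqrt{64257 + \left(U{\left(19 \right)} + 113 \left(-225\right)\right)} = \sqrt{64257 + \left(\frac{62}{15} + 113 \left(-225\right)\right)} = \sqrt{64257 + \left(\frac{62}{15} - 25425\right)} = \sqrt{64257 - \frac{381313}{15}} = \sqrt{\frac{582542}{15}} = \frac{\sqrt{8738130}}{15}$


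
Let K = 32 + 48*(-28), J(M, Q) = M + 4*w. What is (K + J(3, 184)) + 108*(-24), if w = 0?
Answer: -3901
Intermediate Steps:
J(M, Q) = M (J(M, Q) = M + 4*0 = M + 0 = M)
K = -1312 (K = 32 - 1344 = -1312)
(K + J(3, 184)) + 108*(-24) = (-1312 + 3) + 108*(-24) = -1309 - 2592 = -3901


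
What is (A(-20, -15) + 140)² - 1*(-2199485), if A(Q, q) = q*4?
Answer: 2205885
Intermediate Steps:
A(Q, q) = 4*q
(A(-20, -15) + 140)² - 1*(-2199485) = (4*(-15) + 140)² - 1*(-2199485) = (-60 + 140)² + 2199485 = 80² + 2199485 = 6400 + 2199485 = 2205885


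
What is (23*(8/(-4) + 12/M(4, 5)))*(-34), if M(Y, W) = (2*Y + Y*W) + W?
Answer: 14076/11 ≈ 1279.6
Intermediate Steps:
M(Y, W) = W + 2*Y + W*Y (M(Y, W) = (2*Y + W*Y) + W = W + 2*Y + W*Y)
(23*(8/(-4) + 12/M(4, 5)))*(-34) = (23*(8/(-4) + 12/(5 + 2*4 + 5*4)))*(-34) = (23*(8*(-1/4) + 12/(5 + 8 + 20)))*(-34) = (23*(-2 + 12/33))*(-34) = (23*(-2 + 12*(1/33)))*(-34) = (23*(-2 + 4/11))*(-34) = (23*(-18/11))*(-34) = -414/11*(-34) = 14076/11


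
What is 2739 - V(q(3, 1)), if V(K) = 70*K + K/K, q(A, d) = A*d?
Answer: 2528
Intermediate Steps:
V(K) = 1 + 70*K (V(K) = 70*K + 1 = 1 + 70*K)
2739 - V(q(3, 1)) = 2739 - (1 + 70*(3*1)) = 2739 - (1 + 70*3) = 2739 - (1 + 210) = 2739 - 1*211 = 2739 - 211 = 2528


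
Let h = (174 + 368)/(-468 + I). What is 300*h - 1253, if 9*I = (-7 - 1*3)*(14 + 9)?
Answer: -3514613/2221 ≈ -1582.4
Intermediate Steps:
I = -230/9 (I = ((-7 - 1*3)*(14 + 9))/9 = ((-7 - 3)*23)/9 = (-10*23)/9 = (1/9)*(-230) = -230/9 ≈ -25.556)
h = -2439/2221 (h = (174 + 368)/(-468 - 230/9) = 542/(-4442/9) = 542*(-9/4442) = -2439/2221 ≈ -1.0982)
300*h - 1253 = 300*(-2439/2221) - 1253 = -731700/2221 - 1253 = -3514613/2221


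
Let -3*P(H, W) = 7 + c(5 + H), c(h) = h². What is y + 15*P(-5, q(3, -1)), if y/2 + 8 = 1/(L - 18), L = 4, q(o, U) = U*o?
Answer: -358/7 ≈ -51.143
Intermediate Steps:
P(H, W) = -7/3 - (5 + H)²/3 (P(H, W) = -(7 + (5 + H)²)/3 = -7/3 - (5 + H)²/3)
y = -113/7 (y = -16 + 2/(4 - 18) = -16 + 2/(-14) = -16 + 2*(-1/14) = -16 - ⅐ = -113/7 ≈ -16.143)
y + 15*P(-5, q(3, -1)) = -113/7 + 15*(-7/3 - (5 - 5)²/3) = -113/7 + 15*(-7/3 - ⅓*0²) = -113/7 + 15*(-7/3 - ⅓*0) = -113/7 + 15*(-7/3 + 0) = -113/7 + 15*(-7/3) = -113/7 - 35 = -358/7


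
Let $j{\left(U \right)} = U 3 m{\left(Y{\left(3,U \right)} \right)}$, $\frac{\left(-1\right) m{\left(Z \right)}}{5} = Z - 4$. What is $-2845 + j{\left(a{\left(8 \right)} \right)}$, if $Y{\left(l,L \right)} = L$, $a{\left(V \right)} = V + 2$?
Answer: $-3745$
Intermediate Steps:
$a{\left(V \right)} = 2 + V$
$m{\left(Z \right)} = 20 - 5 Z$ ($m{\left(Z \right)} = - 5 \left(Z - 4\right) = - 5 \left(-4 + Z\right) = 20 - 5 Z$)
$j{\left(U \right)} = 3 U \left(20 - 5 U\right)$ ($j{\left(U \right)} = U 3 \left(20 - 5 U\right) = 3 U \left(20 - 5 U\right)$)
$-2845 + j{\left(a{\left(8 \right)} \right)} = -2845 + 15 \left(2 + 8\right) \left(4 - \left(2 + 8\right)\right) = -2845 + 15 \cdot 10 \left(4 - 10\right) = -2845 + 15 \cdot 10 \left(-6\right) = -2845 - 900 = -3745$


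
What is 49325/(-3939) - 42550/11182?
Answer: -359578300/22022949 ≈ -16.327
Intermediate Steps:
49325/(-3939) - 42550/11182 = 49325*(-1/3939) - 42550*1/11182 = -49325/3939 - 21275/5591 = -359578300/22022949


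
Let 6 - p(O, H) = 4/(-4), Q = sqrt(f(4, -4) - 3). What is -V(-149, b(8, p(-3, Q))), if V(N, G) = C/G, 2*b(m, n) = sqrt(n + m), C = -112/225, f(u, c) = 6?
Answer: 224*sqrt(15)/3375 ≈ 0.25705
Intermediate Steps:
C = -112/225 (C = -112*1/225 = -112/225 ≈ -0.49778)
Q = sqrt(3) (Q = sqrt(6 - 3) = sqrt(3) ≈ 1.7320)
p(O, H) = 7 (p(O, H) = 6 - 4/(-4) = 6 - 4*(-1)/4 = 6 - 1*(-1) = 6 + 1 = 7)
b(m, n) = sqrt(m + n)/2 (b(m, n) = sqrt(n + m)/2 = sqrt(m + n)/2)
V(N, G) = -112/(225*G)
-V(-149, b(8, p(-3, Q))) = -(-112)/(225*(sqrt(8 + 7)/2)) = -(-112)/(225*(sqrt(15)/2)) = -(-112)*2*sqrt(15)/15/225 = -(-224)*sqrt(15)/3375 = 224*sqrt(15)/3375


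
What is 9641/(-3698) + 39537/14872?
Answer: 1413437/27498328 ≈ 0.051401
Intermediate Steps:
9641/(-3698) + 39537/14872 = 9641*(-1/3698) + 39537*(1/14872) = -9641/3698 + 39537/14872 = 1413437/27498328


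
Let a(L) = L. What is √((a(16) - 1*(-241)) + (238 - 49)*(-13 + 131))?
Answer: √22559 ≈ 150.20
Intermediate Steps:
√((a(16) - 1*(-241)) + (238 - 49)*(-13 + 131)) = √((16 - 1*(-241)) + (238 - 49)*(-13 + 131)) = √((16 + 241) + 189*118) = √(257 + 22302) = √22559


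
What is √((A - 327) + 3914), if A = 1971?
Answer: √5558 ≈ 74.552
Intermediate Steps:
√((A - 327) + 3914) = √((1971 - 327) + 3914) = √(1644 + 3914) = √5558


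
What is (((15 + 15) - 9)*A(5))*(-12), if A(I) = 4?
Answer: -1008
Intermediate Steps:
(((15 + 15) - 9)*A(5))*(-12) = (((15 + 15) - 9)*4)*(-12) = ((30 - 9)*4)*(-12) = (21*4)*(-12) = 84*(-12) = -1008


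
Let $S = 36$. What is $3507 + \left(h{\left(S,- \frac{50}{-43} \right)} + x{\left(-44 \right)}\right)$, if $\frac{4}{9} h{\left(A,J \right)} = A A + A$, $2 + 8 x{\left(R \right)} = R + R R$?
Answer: $\frac{26961}{4} \approx 6740.3$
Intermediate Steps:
$x{\left(R \right)} = - \frac{1}{4} + \frac{R}{8} + \frac{R^{2}}{8}$ ($x{\left(R \right)} = - \frac{1}{4} + \frac{R + R R}{8} = - \frac{1}{4} + \frac{R + R^{2}}{8} = - \frac{1}{4} + \left(\frac{R}{8} + \frac{R^{2}}{8}\right) = - \frac{1}{4} + \frac{R}{8} + \frac{R^{2}}{8}$)
$h{\left(A,J \right)} = \frac{9 A}{4} + \frac{9 A^{2}}{4}$ ($h{\left(A,J \right)} = \frac{9 \left(A A + A\right)}{4} = \frac{9 \left(A^{2} + A\right)}{4} = \frac{9 \left(A + A^{2}\right)}{4} = \frac{9 A}{4} + \frac{9 A^{2}}{4}$)
$3507 + \left(h{\left(S,- \frac{50}{-43} \right)} + x{\left(-44 \right)}\right) = 3507 + \left(\frac{9}{4} \cdot 36 \left(1 + 36\right) + \left(- \frac{1}{4} + \frac{1}{8} \left(-44\right) + \frac{\left(-44\right)^{2}}{8}\right)\right) = 3507 + \left(\frac{9}{4} \cdot 36 \cdot 37 - - \frac{945}{4}\right) = 3507 + \left(2997 - - \frac{945}{4}\right) = 3507 + \left(2997 + \frac{945}{4}\right) = 3507 + \frac{12933}{4} = \frac{26961}{4}$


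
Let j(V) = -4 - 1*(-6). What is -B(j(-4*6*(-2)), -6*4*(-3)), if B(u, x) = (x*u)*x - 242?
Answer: -10126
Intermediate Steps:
j(V) = 2 (j(V) = -4 + 6 = 2)
B(u, x) = -242 + u*x² (B(u, x) = (u*x)*x - 242 = u*x² - 242 = -242 + u*x²)
-B(j(-4*6*(-2)), -6*4*(-3)) = -(-242 + 2*(-6*4*(-3))²) = -(-242 + 2*(-24*(-3))²) = -(-242 + 2*72²) = -(-242 + 2*5184) = -(-242 + 10368) = -1*10126 = -10126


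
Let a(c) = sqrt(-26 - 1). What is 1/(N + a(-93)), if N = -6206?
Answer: -6206/38514463 - 3*I*sqrt(3)/38514463 ≈ -0.00016113 - 1.3491e-7*I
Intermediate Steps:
a(c) = 3*I*sqrt(3) (a(c) = sqrt(-27) = 3*I*sqrt(3))
1/(N + a(-93)) = 1/(-6206 + 3*I*sqrt(3))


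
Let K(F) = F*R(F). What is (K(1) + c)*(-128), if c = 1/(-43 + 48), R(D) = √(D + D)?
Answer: -128/5 - 128*√2 ≈ -206.62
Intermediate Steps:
R(D) = √2*√D (R(D) = √(2*D) = √2*√D)
K(F) = √2*F^(3/2) (K(F) = F*(√2*√F) = √2*F^(3/2))
c = ⅕ (c = 1/5 = ⅕ ≈ 0.20000)
(K(1) + c)*(-128) = (√2*1^(3/2) + ⅕)*(-128) = (√2*1 + ⅕)*(-128) = (√2 + ⅕)*(-128) = (⅕ + √2)*(-128) = -128/5 - 128*√2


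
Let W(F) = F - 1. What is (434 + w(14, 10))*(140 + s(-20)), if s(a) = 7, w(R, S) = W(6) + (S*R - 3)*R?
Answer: 346479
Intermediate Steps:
W(F) = -1 + F
w(R, S) = 5 + R*(-3 + R*S) (w(R, S) = (-1 + 6) + (S*R - 3)*R = 5 + (R*S - 3)*R = 5 + (-3 + R*S)*R = 5 + R*(-3 + R*S))
(434 + w(14, 10))*(140 + s(-20)) = (434 + (5 - 3*14 + 10*14²))*(140 + 7) = (434 + (5 - 42 + 10*196))*147 = (434 + (5 - 42 + 1960))*147 = (434 + 1923)*147 = 2357*147 = 346479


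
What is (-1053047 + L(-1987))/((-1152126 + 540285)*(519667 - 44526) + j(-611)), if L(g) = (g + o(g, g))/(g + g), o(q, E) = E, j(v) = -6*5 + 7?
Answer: 526523/145355372302 ≈ 3.6223e-6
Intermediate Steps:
j(v) = -23 (j(v) = -30 + 7 = -23)
L(g) = 1 (L(g) = (g + g)/(g + g) = (2*g)/((2*g)) = (2*g)*(1/(2*g)) = 1)
(-1053047 + L(-1987))/((-1152126 + 540285)*(519667 - 44526) + j(-611)) = (-1053047 + 1)/((-1152126 + 540285)*(519667 - 44526) - 23) = -1053046/(-611841*475141 - 23) = -1053046/(-290710744581 - 23) = -1053046/(-290710744604) = -1053046*(-1/290710744604) = 526523/145355372302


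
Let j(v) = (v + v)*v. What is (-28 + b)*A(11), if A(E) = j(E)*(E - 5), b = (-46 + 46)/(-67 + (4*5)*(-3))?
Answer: -40656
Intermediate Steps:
b = 0 (b = 0/(-67 + 20*(-3)) = 0/(-67 - 60) = 0/(-127) = 0*(-1/127) = 0)
j(v) = 2*v**2 (j(v) = (2*v)*v = 2*v**2)
A(E) = 2*E**2*(-5 + E) (A(E) = (2*E**2)*(E - 5) = (2*E**2)*(-5 + E) = 2*E**2*(-5 + E))
(-28 + b)*A(11) = (-28 + 0)*(2*11**2*(-5 + 11)) = -56*121*6 = -28*1452 = -40656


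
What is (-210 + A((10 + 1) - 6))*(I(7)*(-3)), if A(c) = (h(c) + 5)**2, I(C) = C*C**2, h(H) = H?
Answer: 113190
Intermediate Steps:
I(C) = C**3
A(c) = (5 + c)**2 (A(c) = (c + 5)**2 = (5 + c)**2)
(-210 + A((10 + 1) - 6))*(I(7)*(-3)) = (-210 + (5 + ((10 + 1) - 6))**2)*(7**3*(-3)) = (-210 + (5 + (11 - 6))**2)*(343*(-3)) = (-210 + (5 + 5)**2)*(-1029) = (-210 + 10**2)*(-1029) = (-210 + 100)*(-1029) = -110*(-1029) = 113190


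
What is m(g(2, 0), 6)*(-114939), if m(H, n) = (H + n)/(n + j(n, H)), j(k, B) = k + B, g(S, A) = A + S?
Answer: -459756/7 ≈ -65679.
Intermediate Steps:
j(k, B) = B + k
m(H, n) = (H + n)/(H + 2*n) (m(H, n) = (H + n)/(n + (H + n)) = (H + n)/(H + 2*n))
m(g(2, 0), 6)*(-114939) = (((0 + 2) + 6)/((0 + 2) + 2*6))*(-114939) = ((2 + 6)/(2 + 12))*(-114939) = (8/14)*(-114939) = ((1/14)*8)*(-114939) = (4/7)*(-114939) = -459756/7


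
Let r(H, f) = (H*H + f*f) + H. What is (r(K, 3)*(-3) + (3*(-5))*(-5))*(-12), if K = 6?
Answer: 936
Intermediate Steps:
r(H, f) = H + H² + f² (r(H, f) = (H² + f²) + H = H + H² + f²)
(r(K, 3)*(-3) + (3*(-5))*(-5))*(-12) = ((6 + 6² + 3²)*(-3) + (3*(-5))*(-5))*(-12) = ((6 + 36 + 9)*(-3) - 15*(-5))*(-12) = (51*(-3) + 75)*(-12) = (-153 + 75)*(-12) = -78*(-12) = 936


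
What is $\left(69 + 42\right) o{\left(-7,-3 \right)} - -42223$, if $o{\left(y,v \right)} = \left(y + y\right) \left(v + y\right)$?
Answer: $57763$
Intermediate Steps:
$o{\left(y,v \right)} = 2 y \left(v + y\right)$
$\left(69 + 42\right) o{\left(-7,-3 \right)} - -42223 = \left(69 + 42\right) 2 \left(-7\right) \left(-3 - 7\right) - -42223 = 111 \cdot 2 \left(-7\right) \left(-10\right) + 42223 = 111 \cdot 140 + 42223 = 15540 + 42223 = 57763$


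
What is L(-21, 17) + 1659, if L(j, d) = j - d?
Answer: 1621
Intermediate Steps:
L(-21, 17) + 1659 = (-21 - 1*17) + 1659 = (-21 - 17) + 1659 = -38 + 1659 = 1621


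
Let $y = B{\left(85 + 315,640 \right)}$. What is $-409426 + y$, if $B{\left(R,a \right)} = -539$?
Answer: $-409965$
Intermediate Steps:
$y = -539$
$-409426 + y = -409426 - 539 = -409965$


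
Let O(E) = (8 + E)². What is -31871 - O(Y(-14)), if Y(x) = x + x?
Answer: -32271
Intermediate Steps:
Y(x) = 2*x
-31871 - O(Y(-14)) = -31871 - (8 + 2*(-14))² = -31871 - (8 - 28)² = -31871 - 1*(-20)² = -31871 - 1*400 = -31871 - 400 = -32271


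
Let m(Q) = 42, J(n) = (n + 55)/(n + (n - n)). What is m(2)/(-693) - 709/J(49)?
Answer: -1146661/3432 ≈ -334.11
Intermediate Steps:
J(n) = (55 + n)/n (J(n) = (55 + n)/(n + 0) = (55 + n)/n)
m(2)/(-693) - 709/J(49) = 42/(-693) - 709*49/(55 + 49) = 42*(-1/693) - 709/((1/49)*104) = -2/33 - 709/104/49 = -2/33 - 709*49/104 = -2/33 - 34741/104 = -1146661/3432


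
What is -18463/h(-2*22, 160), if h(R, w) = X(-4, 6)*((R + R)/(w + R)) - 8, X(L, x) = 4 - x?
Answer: 535427/188 ≈ 2848.0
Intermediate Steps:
h(R, w) = -8 - 4*R/(R + w) (h(R, w) = (4 - 1*6)*((R + R)/(w + R)) - 8 = (4 - 6)*((2*R)/(R + w)) - 8 = -4*R/(R + w) - 8 = -8 - 4*R/(R + w))
-18463/h(-2*22, 160) = -18463*(-2*22 + 160)/(4*(-(-6)*22 - 2*160)) = -18463*(-44 + 160)/(4*(-3*(-44) - 320)) = -18463*29/(132 - 320) = -18463/(4*(1/116)*(-188)) = -18463/(-188/29) = -18463*(-29/188) = 535427/188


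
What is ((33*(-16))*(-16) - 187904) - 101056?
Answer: -280512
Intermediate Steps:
((33*(-16))*(-16) - 187904) - 101056 = (-528*(-16) - 187904) - 101056 = (8448 - 187904) - 101056 = -179456 - 101056 = -280512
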